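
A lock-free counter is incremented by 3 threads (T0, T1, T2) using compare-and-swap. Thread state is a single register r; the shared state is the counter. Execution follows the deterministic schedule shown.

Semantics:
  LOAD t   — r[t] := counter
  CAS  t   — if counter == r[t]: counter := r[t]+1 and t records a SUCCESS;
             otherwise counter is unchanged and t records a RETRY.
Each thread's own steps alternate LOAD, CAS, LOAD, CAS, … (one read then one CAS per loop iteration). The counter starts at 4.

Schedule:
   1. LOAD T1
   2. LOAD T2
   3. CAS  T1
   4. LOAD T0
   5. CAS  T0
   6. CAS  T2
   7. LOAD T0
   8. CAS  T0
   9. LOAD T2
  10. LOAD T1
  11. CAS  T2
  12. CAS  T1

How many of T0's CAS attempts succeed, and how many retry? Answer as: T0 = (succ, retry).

   1) LOAD T1:  M=4  r_T1=4
   2) LOAD T2:  M=4  r_T2=4
   3) CAS  T1:  M=5  r_T1=4 ✓
   4) LOAD T0:  M=5  r_T0=5
   5) CAS  T0:  M=6  r_T0=5 ✓
   6) CAS  T2:  M=6  r_T2=4 ✗
   7) LOAD T0:  M=6  r_T0=6
   8) CAS  T0:  M=7  r_T0=6 ✓
   9) LOAD T2:  M=7  r_T2=7
  10) LOAD T1:  M=7  r_T1=7
  11) CAS  T2:  M=8  r_T2=7 ✓
  12) CAS  T1:  M=8  r_T1=7 ✗

T0 = (2, 0)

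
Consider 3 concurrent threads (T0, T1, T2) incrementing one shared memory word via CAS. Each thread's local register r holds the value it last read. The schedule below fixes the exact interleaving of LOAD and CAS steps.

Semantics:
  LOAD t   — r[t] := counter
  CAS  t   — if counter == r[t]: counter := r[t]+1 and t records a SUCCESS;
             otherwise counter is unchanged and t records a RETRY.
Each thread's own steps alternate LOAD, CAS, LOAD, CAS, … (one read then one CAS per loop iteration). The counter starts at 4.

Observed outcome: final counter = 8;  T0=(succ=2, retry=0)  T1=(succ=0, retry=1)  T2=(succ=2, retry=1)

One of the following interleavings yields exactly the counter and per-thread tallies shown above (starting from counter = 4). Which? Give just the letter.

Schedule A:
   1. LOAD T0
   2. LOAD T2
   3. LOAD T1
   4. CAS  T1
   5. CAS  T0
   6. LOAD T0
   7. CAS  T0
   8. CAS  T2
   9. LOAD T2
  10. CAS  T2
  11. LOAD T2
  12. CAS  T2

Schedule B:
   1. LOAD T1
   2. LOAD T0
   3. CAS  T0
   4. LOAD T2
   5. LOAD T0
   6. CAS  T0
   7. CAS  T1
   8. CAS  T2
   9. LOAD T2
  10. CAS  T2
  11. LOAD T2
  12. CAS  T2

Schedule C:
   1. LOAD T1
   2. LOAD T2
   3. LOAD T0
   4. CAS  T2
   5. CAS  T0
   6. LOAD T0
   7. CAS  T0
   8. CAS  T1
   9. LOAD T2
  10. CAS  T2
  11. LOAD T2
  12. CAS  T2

B

Run B:
step 1: T1 LOAD ⇒ load; ctr=4 reg=4
step 2: T0 LOAD ⇒ load; ctr=4 reg=4
step 3: T0 CAS ⇒ ok; ctr=5 reg=4
step 4: T2 LOAD ⇒ load; ctr=5 reg=5
step 5: T0 LOAD ⇒ load; ctr=5 reg=5
step 6: T0 CAS ⇒ ok; ctr=6 reg=5
step 7: T1 CAS ⇒ retry; ctr=6 reg=4
step 8: T2 CAS ⇒ retry; ctr=6 reg=5
step 9: T2 LOAD ⇒ load; ctr=6 reg=6
step 10: T2 CAS ⇒ ok; ctr=7 reg=6
step 11: T2 LOAD ⇒ load; ctr=7 reg=7
step 12: T2 CAS ⇒ ok; ctr=8 reg=7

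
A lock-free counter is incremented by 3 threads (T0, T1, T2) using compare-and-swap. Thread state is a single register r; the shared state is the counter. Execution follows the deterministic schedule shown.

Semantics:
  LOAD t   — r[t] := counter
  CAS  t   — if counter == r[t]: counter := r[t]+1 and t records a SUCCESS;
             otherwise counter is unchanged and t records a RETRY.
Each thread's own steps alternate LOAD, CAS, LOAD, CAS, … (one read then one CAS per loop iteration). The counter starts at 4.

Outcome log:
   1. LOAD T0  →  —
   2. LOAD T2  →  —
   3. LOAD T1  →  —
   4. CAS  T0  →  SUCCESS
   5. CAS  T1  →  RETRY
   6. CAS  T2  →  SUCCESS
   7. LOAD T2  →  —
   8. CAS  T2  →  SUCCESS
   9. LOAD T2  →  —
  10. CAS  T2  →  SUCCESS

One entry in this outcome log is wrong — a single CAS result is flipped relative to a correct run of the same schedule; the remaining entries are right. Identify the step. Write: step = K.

step = 6

Re-executing:
step 1: T0 LOAD ⇒ load; ctr=4 reg=4
step 2: T2 LOAD ⇒ load; ctr=4 reg=4
step 3: T1 LOAD ⇒ load; ctr=4 reg=4
step 4: T0 CAS ⇒ ok; ctr=5 reg=4
step 5: T1 CAS ⇒ retry; ctr=5 reg=4
step 6: T2 CAS ⇒ retry; ctr=5 reg=4
step 7: T2 LOAD ⇒ load; ctr=5 reg=5
step 8: T2 CAS ⇒ ok; ctr=6 reg=5
step 9: T2 LOAD ⇒ load; ctr=6 reg=6
step 10: T2 CAS ⇒ ok; ctr=7 reg=6
Flip is step 6.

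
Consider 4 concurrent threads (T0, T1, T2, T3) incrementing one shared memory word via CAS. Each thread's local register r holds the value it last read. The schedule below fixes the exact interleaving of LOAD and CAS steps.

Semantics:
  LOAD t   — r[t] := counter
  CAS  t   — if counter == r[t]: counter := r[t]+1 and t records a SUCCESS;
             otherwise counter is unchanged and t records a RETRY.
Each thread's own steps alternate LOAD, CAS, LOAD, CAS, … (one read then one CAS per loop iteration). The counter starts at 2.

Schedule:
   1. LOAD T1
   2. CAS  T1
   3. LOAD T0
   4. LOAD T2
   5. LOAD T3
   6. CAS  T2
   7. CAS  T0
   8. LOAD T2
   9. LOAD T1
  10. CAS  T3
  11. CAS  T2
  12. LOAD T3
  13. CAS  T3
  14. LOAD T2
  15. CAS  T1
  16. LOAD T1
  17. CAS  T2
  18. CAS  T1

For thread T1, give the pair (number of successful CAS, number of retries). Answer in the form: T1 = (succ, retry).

   1) LOAD T1:  M=2  r_T1=2
   2) CAS  T1:  M=3  r_T1=2 ✓
   3) LOAD T0:  M=3  r_T0=3
   4) LOAD T2:  M=3  r_T2=3
   5) LOAD T3:  M=3  r_T3=3
   6) CAS  T2:  M=4  r_T2=3 ✓
   7) CAS  T0:  M=4  r_T0=3 ✗
   8) LOAD T2:  M=4  r_T2=4
   9) LOAD T1:  M=4  r_T1=4
  10) CAS  T3:  M=4  r_T3=3 ✗
  11) CAS  T2:  M=5  r_T2=4 ✓
  12) LOAD T3:  M=5  r_T3=5
  13) CAS  T3:  M=6  r_T3=5 ✓
  14) LOAD T2:  M=6  r_T2=6
  15) CAS  T1:  M=6  r_T1=4 ✗
  16) LOAD T1:  M=6  r_T1=6
  17) CAS  T2:  M=7  r_T2=6 ✓
  18) CAS  T1:  M=7  r_T1=6 ✗

T1 = (1, 2)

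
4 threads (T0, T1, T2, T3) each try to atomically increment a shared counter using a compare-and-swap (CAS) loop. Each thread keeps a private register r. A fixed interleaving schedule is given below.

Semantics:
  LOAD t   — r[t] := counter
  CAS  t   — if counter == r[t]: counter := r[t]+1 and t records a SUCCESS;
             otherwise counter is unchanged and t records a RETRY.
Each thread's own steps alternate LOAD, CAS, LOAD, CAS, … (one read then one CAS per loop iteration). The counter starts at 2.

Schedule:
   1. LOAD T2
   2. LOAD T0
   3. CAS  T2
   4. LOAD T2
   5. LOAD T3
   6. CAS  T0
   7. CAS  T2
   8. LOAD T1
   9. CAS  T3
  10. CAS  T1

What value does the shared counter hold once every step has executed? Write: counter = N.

1. LOAD T2 → mem=2 r[T2]=2 [LOAD]
2. LOAD T0 → mem=2 r[T0]=2 [LOAD]
3. CAS T2 → mem=3 r[T2]=2 [OK]
4. LOAD T2 → mem=3 r[T2]=3 [LOAD]
5. LOAD T3 → mem=3 r[T3]=3 [LOAD]
6. CAS T0 → mem=3 r[T0]=2 [RETRY]
7. CAS T2 → mem=4 r[T2]=3 [OK]
8. LOAD T1 → mem=4 r[T1]=4 [LOAD]
9. CAS T3 → mem=4 r[T3]=3 [RETRY]
10. CAS T1 → mem=5 r[T1]=4 [OK]

counter = 5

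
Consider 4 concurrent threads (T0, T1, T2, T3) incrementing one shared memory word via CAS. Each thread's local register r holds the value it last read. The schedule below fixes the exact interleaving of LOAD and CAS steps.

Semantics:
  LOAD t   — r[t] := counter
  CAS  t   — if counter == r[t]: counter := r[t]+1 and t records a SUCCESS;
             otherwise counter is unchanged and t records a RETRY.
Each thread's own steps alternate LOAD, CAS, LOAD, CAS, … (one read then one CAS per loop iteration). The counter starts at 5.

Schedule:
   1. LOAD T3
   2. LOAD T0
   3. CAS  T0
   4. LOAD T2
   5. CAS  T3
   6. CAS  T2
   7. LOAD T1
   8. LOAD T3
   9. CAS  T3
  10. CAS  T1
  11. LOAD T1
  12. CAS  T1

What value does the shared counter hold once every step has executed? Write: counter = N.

1. LOAD T3 → mem=5 r[T3]=5 [LOAD]
2. LOAD T0 → mem=5 r[T0]=5 [LOAD]
3. CAS T0 → mem=6 r[T0]=5 [OK]
4. LOAD T2 → mem=6 r[T2]=6 [LOAD]
5. CAS T3 → mem=6 r[T3]=5 [RETRY]
6. CAS T2 → mem=7 r[T2]=6 [OK]
7. LOAD T1 → mem=7 r[T1]=7 [LOAD]
8. LOAD T3 → mem=7 r[T3]=7 [LOAD]
9. CAS T3 → mem=8 r[T3]=7 [OK]
10. CAS T1 → mem=8 r[T1]=7 [RETRY]
11. LOAD T1 → mem=8 r[T1]=8 [LOAD]
12. CAS T1 → mem=9 r[T1]=8 [OK]

counter = 9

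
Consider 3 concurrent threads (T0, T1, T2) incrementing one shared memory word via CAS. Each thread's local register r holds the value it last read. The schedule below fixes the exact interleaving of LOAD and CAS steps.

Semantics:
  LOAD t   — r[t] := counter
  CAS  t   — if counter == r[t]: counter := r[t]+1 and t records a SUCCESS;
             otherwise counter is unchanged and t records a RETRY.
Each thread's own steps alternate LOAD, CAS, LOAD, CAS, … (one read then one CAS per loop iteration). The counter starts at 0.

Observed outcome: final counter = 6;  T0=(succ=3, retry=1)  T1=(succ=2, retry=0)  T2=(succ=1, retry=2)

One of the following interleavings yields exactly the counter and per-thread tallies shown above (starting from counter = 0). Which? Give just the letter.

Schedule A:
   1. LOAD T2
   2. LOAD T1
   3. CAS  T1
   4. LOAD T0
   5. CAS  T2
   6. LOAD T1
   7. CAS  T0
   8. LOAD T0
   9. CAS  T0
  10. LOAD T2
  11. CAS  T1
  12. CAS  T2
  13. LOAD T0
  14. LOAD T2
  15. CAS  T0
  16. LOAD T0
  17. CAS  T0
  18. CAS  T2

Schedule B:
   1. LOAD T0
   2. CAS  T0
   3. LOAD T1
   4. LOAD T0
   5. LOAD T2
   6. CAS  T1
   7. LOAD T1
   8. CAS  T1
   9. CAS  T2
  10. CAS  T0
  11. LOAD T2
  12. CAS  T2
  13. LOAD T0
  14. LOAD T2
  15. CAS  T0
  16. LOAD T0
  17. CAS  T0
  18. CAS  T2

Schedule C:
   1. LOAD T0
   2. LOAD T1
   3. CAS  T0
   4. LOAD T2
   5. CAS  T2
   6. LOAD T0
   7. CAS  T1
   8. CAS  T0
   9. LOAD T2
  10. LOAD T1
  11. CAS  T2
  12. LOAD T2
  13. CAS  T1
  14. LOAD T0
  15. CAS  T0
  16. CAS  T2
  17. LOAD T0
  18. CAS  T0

Run B:
   1) LOAD T0:  M=0  r_T0=0
   2) CAS  T0:  M=1  r_T0=0 ✓
   3) LOAD T1:  M=1  r_T1=1
   4) LOAD T0:  M=1  r_T0=1
   5) LOAD T2:  M=1  r_T2=1
   6) CAS  T1:  M=2  r_T1=1 ✓
   7) LOAD T1:  M=2  r_T1=2
   8) CAS  T1:  M=3  r_T1=2 ✓
   9) CAS  T2:  M=3  r_T2=1 ✗
  10) CAS  T0:  M=3  r_T0=1 ✗
  11) LOAD T2:  M=3  r_T2=3
  12) CAS  T2:  M=4  r_T2=3 ✓
  13) LOAD T0:  M=4  r_T0=4
  14) LOAD T2:  M=4  r_T2=4
  15) CAS  T0:  M=5  r_T0=4 ✓
  16) LOAD T0:  M=5  r_T0=5
  17) CAS  T0:  M=6  r_T0=5 ✓
  18) CAS  T2:  M=6  r_T2=4 ✗

B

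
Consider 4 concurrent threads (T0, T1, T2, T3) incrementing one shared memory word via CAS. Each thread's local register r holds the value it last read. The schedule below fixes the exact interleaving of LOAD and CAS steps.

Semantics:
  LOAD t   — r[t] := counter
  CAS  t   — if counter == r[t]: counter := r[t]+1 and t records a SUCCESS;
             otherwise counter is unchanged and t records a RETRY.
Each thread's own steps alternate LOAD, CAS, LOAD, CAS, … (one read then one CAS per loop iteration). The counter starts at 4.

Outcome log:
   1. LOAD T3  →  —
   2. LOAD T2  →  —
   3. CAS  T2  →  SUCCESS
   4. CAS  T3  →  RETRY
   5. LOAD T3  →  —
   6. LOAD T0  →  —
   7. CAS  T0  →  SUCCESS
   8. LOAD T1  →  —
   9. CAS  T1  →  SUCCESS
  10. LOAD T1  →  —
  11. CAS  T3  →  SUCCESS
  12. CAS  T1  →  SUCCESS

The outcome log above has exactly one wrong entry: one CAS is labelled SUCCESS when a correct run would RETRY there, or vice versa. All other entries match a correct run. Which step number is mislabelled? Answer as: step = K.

step = 11

Reference trace:
step 1: T3 LOAD ⇒ load; ctr=4 reg=4
step 2: T2 LOAD ⇒ load; ctr=4 reg=4
step 3: T2 CAS ⇒ ok; ctr=5 reg=4
step 4: T3 CAS ⇒ retry; ctr=5 reg=4
step 5: T3 LOAD ⇒ load; ctr=5 reg=5
step 6: T0 LOAD ⇒ load; ctr=5 reg=5
step 7: T0 CAS ⇒ ok; ctr=6 reg=5
step 8: T1 LOAD ⇒ load; ctr=6 reg=6
step 9: T1 CAS ⇒ ok; ctr=7 reg=6
step 10: T1 LOAD ⇒ load; ctr=7 reg=7
step 11: T3 CAS ⇒ retry; ctr=7 reg=5
step 12: T1 CAS ⇒ ok; ctr=8 reg=7
Flip is step 11.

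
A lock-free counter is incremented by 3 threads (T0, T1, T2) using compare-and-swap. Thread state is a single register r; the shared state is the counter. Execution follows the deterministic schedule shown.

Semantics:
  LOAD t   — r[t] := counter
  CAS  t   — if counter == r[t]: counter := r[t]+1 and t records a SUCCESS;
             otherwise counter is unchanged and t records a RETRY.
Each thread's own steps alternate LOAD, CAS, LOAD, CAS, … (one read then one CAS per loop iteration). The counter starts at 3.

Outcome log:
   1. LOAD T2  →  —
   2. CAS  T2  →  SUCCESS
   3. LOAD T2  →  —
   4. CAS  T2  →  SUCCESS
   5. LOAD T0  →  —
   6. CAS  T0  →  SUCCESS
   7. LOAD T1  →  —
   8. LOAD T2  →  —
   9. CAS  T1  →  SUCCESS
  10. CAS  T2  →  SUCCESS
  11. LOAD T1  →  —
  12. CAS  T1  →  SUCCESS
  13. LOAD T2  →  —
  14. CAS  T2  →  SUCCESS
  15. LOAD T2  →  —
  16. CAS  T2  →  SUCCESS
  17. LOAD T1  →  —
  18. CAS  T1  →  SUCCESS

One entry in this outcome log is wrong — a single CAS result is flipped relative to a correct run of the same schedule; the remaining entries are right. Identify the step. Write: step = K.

step = 10

Re-executing:
step 1: T2 LOAD ⇒ load; ctr=3 reg=3
step 2: T2 CAS ⇒ ok; ctr=4 reg=3
step 3: T2 LOAD ⇒ load; ctr=4 reg=4
step 4: T2 CAS ⇒ ok; ctr=5 reg=4
step 5: T0 LOAD ⇒ load; ctr=5 reg=5
step 6: T0 CAS ⇒ ok; ctr=6 reg=5
step 7: T1 LOAD ⇒ load; ctr=6 reg=6
step 8: T2 LOAD ⇒ load; ctr=6 reg=6
step 9: T1 CAS ⇒ ok; ctr=7 reg=6
step 10: T2 CAS ⇒ retry; ctr=7 reg=6
step 11: T1 LOAD ⇒ load; ctr=7 reg=7
step 12: T1 CAS ⇒ ok; ctr=8 reg=7
step 13: T2 LOAD ⇒ load; ctr=8 reg=8
step 14: T2 CAS ⇒ ok; ctr=9 reg=8
step 15: T2 LOAD ⇒ load; ctr=9 reg=9
step 16: T2 CAS ⇒ ok; ctr=10 reg=9
step 17: T1 LOAD ⇒ load; ctr=10 reg=10
step 18: T1 CAS ⇒ ok; ctr=11 reg=10
Log disagrees first at step 10.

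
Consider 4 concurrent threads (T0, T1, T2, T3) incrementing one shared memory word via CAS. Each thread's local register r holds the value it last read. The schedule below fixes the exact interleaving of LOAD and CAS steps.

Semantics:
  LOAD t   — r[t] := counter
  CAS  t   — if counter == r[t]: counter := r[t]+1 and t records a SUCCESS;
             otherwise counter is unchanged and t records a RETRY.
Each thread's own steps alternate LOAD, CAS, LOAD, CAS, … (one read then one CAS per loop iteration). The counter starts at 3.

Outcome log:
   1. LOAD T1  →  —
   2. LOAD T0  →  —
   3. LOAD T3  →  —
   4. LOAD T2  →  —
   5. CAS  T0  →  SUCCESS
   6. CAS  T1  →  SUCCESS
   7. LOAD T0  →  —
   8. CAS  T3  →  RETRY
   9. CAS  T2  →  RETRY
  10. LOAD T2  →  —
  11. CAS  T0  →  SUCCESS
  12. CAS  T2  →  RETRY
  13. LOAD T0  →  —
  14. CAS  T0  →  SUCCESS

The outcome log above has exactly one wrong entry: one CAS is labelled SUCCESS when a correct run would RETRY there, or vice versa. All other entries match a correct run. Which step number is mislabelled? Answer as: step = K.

step = 6

Correct run:
[1] T1.load  rd  (counter 3, T1.r 3)
[2] T0.load  rd  (counter 3, T0.r 3)
[3] T3.load  rd  (counter 3, T3.r 3)
[4] T2.load  rd  (counter 3, T2.r 3)
[5] T0.cas  hit  (counter 4, T0.r 3)
[6] T1.cas  miss  (counter 4, T1.r 3)
[7] T0.load  rd  (counter 4, T0.r 4)
[8] T3.cas  miss  (counter 4, T3.r 3)
[9] T2.cas  miss  (counter 4, T2.r 3)
[10] T2.load  rd  (counter 4, T2.r 4)
[11] T0.cas  hit  (counter 5, T0.r 4)
[12] T2.cas  miss  (counter 5, T2.r 4)
[13] T0.load  rd  (counter 5, T0.r 5)
[14] T0.cas  hit  (counter 6, T0.r 5)
Log disagrees first at step 6.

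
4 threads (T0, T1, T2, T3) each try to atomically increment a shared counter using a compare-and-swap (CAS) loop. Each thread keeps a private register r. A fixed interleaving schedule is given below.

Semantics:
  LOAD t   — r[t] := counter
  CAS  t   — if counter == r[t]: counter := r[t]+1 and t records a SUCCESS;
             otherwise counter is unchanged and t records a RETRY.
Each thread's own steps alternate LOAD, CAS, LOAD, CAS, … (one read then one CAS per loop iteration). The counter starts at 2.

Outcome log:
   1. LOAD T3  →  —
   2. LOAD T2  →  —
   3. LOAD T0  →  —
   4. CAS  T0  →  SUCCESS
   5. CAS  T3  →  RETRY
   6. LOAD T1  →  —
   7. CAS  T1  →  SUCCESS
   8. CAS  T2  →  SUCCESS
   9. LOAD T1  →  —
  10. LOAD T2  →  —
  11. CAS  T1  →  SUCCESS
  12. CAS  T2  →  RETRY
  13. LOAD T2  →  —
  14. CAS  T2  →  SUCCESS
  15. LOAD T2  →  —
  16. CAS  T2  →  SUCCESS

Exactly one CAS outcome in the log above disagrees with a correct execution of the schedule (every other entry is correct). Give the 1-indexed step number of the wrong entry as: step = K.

step = 8

Reference trace:
[1] T3.load  rd  (counter 2, T3.r 2)
[2] T2.load  rd  (counter 2, T2.r 2)
[3] T0.load  rd  (counter 2, T0.r 2)
[4] T0.cas  hit  (counter 3, T0.r 2)
[5] T3.cas  miss  (counter 3, T3.r 2)
[6] T1.load  rd  (counter 3, T1.r 3)
[7] T1.cas  hit  (counter 4, T1.r 3)
[8] T2.cas  miss  (counter 4, T2.r 2)
[9] T1.load  rd  (counter 4, T1.r 4)
[10] T2.load  rd  (counter 4, T2.r 4)
[11] T1.cas  hit  (counter 5, T1.r 4)
[12] T2.cas  miss  (counter 5, T2.r 4)
[13] T2.load  rd  (counter 5, T2.r 5)
[14] T2.cas  hit  (counter 6, T2.r 5)
[15] T2.load  rd  (counter 6, T2.r 6)
[16] T2.cas  hit  (counter 7, T2.r 6)
Mismatch at 8.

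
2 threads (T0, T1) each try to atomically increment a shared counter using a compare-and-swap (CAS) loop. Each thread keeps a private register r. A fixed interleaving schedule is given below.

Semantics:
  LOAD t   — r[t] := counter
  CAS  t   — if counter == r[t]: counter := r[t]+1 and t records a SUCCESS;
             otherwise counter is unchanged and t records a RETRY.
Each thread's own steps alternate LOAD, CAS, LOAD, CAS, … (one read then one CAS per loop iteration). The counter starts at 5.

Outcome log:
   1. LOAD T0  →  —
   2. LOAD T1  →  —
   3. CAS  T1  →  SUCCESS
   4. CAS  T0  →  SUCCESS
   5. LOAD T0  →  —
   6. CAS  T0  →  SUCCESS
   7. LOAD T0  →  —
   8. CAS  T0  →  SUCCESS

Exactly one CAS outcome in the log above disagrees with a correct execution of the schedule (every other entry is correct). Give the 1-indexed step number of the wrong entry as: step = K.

step = 4

Reference trace:
[1] T0.load  rd  (counter 5, T0.r 5)
[2] T1.load  rd  (counter 5, T1.r 5)
[3] T1.cas  hit  (counter 6, T1.r 5)
[4] T0.cas  miss  (counter 6, T0.r 5)
[5] T0.load  rd  (counter 6, T0.r 6)
[6] T0.cas  hit  (counter 7, T0.r 6)
[7] T0.load  rd  (counter 7, T0.r 7)
[8] T0.cas  hit  (counter 8, T0.r 7)
Flip is step 4.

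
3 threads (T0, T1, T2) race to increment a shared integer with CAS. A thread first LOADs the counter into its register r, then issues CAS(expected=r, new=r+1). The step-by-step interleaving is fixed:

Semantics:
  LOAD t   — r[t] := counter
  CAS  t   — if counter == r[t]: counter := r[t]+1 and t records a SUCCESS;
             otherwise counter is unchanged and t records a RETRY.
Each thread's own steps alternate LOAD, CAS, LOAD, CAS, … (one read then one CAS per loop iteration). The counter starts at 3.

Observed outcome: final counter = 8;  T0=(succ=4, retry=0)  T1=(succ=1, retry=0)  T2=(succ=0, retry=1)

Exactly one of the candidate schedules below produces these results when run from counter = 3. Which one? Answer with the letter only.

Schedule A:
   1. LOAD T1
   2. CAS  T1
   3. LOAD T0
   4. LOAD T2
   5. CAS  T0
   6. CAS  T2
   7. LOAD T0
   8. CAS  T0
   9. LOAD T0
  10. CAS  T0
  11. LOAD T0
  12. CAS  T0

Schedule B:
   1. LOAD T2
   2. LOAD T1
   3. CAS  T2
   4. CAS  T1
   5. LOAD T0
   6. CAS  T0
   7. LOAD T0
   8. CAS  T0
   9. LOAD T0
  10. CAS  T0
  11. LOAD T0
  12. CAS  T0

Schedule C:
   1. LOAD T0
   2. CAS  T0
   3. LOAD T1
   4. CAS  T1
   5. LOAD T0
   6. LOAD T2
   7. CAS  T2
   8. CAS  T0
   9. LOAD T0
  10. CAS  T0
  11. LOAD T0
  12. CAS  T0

Simulating candidate A:
1. LOAD T1 → mem=3 r[T1]=3 [LOAD]
2. CAS T1 → mem=4 r[T1]=3 [OK]
3. LOAD T0 → mem=4 r[T0]=4 [LOAD]
4. LOAD T2 → mem=4 r[T2]=4 [LOAD]
5. CAS T0 → mem=5 r[T0]=4 [OK]
6. CAS T2 → mem=5 r[T2]=4 [RETRY]
7. LOAD T0 → mem=5 r[T0]=5 [LOAD]
8. CAS T0 → mem=6 r[T0]=5 [OK]
9. LOAD T0 → mem=6 r[T0]=6 [LOAD]
10. CAS T0 → mem=7 r[T0]=6 [OK]
11. LOAD T0 → mem=7 r[T0]=7 [LOAD]
12. CAS T0 → mem=8 r[T0]=7 [OK]

A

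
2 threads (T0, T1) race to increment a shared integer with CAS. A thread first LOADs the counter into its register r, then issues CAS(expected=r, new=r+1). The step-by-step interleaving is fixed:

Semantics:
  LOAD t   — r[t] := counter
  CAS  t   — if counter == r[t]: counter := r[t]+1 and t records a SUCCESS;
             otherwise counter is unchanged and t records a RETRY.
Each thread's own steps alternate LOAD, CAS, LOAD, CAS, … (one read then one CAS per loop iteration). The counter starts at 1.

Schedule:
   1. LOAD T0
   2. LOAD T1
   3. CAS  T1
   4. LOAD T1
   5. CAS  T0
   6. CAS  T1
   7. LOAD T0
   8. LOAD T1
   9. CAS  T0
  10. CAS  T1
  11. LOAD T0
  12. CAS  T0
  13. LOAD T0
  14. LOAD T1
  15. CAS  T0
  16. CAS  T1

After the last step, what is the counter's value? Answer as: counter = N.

counter = 6

#1 T0 reads 1
#2 T1 reads 1
#3 T1 CAS(1→2) writes; counter now 2
#4 T1 reads 2
#5 T0 CAS(1→2) fails; counter now 2
#6 T1 CAS(2→3) writes; counter now 3
#7 T0 reads 3
#8 T1 reads 3
#9 T0 CAS(3→4) writes; counter now 4
#10 T1 CAS(3→4) fails; counter now 4
#11 T0 reads 4
#12 T0 CAS(4→5) writes; counter now 5
#13 T0 reads 5
#14 T1 reads 5
#15 T0 CAS(5→6) writes; counter now 6
#16 T1 CAS(5→6) fails; counter now 6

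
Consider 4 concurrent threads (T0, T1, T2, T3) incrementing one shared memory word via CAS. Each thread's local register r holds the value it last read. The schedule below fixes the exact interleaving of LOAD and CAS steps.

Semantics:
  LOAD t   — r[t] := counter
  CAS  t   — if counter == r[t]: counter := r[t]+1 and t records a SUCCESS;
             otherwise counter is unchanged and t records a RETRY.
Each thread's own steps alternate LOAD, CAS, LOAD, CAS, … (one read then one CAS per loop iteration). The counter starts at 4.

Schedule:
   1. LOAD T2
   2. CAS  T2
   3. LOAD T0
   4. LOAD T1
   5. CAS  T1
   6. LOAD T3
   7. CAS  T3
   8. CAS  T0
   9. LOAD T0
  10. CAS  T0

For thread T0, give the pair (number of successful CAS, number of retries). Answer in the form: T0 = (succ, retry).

   1) LOAD T2:  M=4  r_T2=4
   2) CAS  T2:  M=5  r_T2=4 ✓
   3) LOAD T0:  M=5  r_T0=5
   4) LOAD T1:  M=5  r_T1=5
   5) CAS  T1:  M=6  r_T1=5 ✓
   6) LOAD T3:  M=6  r_T3=6
   7) CAS  T3:  M=7  r_T3=6 ✓
   8) CAS  T0:  M=7  r_T0=5 ✗
   9) LOAD T0:  M=7  r_T0=7
  10) CAS  T0:  M=8  r_T0=7 ✓

T0 = (1, 1)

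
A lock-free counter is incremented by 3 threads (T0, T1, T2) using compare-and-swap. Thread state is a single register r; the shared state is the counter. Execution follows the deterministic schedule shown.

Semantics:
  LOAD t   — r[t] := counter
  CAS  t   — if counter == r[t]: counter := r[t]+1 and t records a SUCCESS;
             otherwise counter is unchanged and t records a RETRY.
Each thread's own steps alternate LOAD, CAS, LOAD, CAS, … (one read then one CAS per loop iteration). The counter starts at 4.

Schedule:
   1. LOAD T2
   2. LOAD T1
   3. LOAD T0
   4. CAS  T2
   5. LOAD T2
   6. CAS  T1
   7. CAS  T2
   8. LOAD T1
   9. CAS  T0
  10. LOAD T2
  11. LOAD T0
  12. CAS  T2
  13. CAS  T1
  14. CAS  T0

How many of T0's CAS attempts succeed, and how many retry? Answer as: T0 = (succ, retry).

T0 = (0, 2)

#1 T2 reads 4
#2 T1 reads 4
#3 T0 reads 4
#4 T2 CAS(4→5) writes; counter now 5
#5 T2 reads 5
#6 T1 CAS(4→5) fails; counter now 5
#7 T2 CAS(5→6) writes; counter now 6
#8 T1 reads 6
#9 T0 CAS(4→5) fails; counter now 6
#10 T2 reads 6
#11 T0 reads 6
#12 T2 CAS(6→7) writes; counter now 7
#13 T1 CAS(6→7) fails; counter now 7
#14 T0 CAS(6→7) fails; counter now 7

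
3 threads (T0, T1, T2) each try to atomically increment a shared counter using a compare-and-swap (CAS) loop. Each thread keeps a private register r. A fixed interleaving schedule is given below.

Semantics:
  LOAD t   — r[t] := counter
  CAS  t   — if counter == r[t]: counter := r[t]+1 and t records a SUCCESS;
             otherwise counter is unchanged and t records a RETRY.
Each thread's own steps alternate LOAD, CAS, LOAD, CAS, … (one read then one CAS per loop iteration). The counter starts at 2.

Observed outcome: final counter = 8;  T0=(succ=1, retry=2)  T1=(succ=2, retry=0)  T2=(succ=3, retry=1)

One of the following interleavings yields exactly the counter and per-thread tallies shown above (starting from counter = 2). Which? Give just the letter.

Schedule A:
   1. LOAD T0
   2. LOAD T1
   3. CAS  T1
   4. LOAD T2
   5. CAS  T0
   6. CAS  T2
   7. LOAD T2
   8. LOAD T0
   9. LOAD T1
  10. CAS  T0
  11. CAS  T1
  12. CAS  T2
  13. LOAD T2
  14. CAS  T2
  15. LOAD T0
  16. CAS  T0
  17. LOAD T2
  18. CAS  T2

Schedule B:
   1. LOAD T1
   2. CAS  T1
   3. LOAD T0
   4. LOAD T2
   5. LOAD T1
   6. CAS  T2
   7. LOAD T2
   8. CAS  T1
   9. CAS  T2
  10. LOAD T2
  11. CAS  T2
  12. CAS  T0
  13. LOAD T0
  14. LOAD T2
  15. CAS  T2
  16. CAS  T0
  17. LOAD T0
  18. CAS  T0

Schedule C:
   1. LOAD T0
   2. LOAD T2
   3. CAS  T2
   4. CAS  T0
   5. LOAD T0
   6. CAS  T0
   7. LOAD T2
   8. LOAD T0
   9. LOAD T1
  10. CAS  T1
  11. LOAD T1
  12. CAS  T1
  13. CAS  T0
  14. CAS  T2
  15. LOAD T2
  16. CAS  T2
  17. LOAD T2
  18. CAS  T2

C

Tracing schedule C:
1. LOAD T0 → mem=2 r[T0]=2 [LOAD]
2. LOAD T2 → mem=2 r[T2]=2 [LOAD]
3. CAS T2 → mem=3 r[T2]=2 [OK]
4. CAS T0 → mem=3 r[T0]=2 [RETRY]
5. LOAD T0 → mem=3 r[T0]=3 [LOAD]
6. CAS T0 → mem=4 r[T0]=3 [OK]
7. LOAD T2 → mem=4 r[T2]=4 [LOAD]
8. LOAD T0 → mem=4 r[T0]=4 [LOAD]
9. LOAD T1 → mem=4 r[T1]=4 [LOAD]
10. CAS T1 → mem=5 r[T1]=4 [OK]
11. LOAD T1 → mem=5 r[T1]=5 [LOAD]
12. CAS T1 → mem=6 r[T1]=5 [OK]
13. CAS T0 → mem=6 r[T0]=4 [RETRY]
14. CAS T2 → mem=6 r[T2]=4 [RETRY]
15. LOAD T2 → mem=6 r[T2]=6 [LOAD]
16. CAS T2 → mem=7 r[T2]=6 [OK]
17. LOAD T2 → mem=7 r[T2]=7 [LOAD]
18. CAS T2 → mem=8 r[T2]=7 [OK]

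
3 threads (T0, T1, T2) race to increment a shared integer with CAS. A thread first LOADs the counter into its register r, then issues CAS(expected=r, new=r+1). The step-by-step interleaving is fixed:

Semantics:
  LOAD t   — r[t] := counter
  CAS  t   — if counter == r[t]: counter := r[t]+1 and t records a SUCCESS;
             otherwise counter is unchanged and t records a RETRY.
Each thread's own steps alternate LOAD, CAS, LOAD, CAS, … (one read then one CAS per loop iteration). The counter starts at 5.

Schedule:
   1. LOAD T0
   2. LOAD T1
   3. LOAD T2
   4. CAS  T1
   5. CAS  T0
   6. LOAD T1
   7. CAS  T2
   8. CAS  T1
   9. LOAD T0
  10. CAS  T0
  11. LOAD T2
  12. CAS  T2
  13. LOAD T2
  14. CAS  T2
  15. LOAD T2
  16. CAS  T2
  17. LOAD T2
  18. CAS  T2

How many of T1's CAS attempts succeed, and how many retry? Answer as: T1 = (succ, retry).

[1] T0.load  rd  (counter 5, T0.r 5)
[2] T1.load  rd  (counter 5, T1.r 5)
[3] T2.load  rd  (counter 5, T2.r 5)
[4] T1.cas  hit  (counter 6, T1.r 5)
[5] T0.cas  miss  (counter 6, T0.r 5)
[6] T1.load  rd  (counter 6, T1.r 6)
[7] T2.cas  miss  (counter 6, T2.r 5)
[8] T1.cas  hit  (counter 7, T1.r 6)
[9] T0.load  rd  (counter 7, T0.r 7)
[10] T0.cas  hit  (counter 8, T0.r 7)
[11] T2.load  rd  (counter 8, T2.r 8)
[12] T2.cas  hit  (counter 9, T2.r 8)
[13] T2.load  rd  (counter 9, T2.r 9)
[14] T2.cas  hit  (counter 10, T2.r 9)
[15] T2.load  rd  (counter 10, T2.r 10)
[16] T2.cas  hit  (counter 11, T2.r 10)
[17] T2.load  rd  (counter 11, T2.r 11)
[18] T2.cas  hit  (counter 12, T2.r 11)

T1 = (2, 0)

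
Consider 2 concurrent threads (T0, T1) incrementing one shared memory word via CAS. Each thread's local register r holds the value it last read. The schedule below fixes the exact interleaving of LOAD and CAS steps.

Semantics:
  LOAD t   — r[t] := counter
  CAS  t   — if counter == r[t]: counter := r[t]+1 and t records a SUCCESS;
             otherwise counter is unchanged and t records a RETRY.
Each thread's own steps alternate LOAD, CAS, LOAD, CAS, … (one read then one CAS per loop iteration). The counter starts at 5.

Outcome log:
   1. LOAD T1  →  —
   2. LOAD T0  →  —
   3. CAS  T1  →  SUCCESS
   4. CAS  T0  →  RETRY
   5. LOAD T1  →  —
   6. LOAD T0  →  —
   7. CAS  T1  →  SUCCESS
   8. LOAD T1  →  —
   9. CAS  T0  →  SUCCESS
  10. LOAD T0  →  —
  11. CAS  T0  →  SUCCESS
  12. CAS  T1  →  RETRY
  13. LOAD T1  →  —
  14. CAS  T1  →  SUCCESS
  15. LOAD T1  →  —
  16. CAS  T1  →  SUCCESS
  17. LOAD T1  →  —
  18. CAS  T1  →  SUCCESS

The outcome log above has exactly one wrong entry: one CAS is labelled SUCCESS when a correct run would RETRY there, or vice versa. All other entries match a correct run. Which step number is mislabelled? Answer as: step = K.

Reference trace:
step 1: T1 LOAD ⇒ load; ctr=5 reg=5
step 2: T0 LOAD ⇒ load; ctr=5 reg=5
step 3: T1 CAS ⇒ ok; ctr=6 reg=5
step 4: T0 CAS ⇒ retry; ctr=6 reg=5
step 5: T1 LOAD ⇒ load; ctr=6 reg=6
step 6: T0 LOAD ⇒ load; ctr=6 reg=6
step 7: T1 CAS ⇒ ok; ctr=7 reg=6
step 8: T1 LOAD ⇒ load; ctr=7 reg=7
step 9: T0 CAS ⇒ retry; ctr=7 reg=6
step 10: T0 LOAD ⇒ load; ctr=7 reg=7
step 11: T0 CAS ⇒ ok; ctr=8 reg=7
step 12: T1 CAS ⇒ retry; ctr=8 reg=7
step 13: T1 LOAD ⇒ load; ctr=8 reg=8
step 14: T1 CAS ⇒ ok; ctr=9 reg=8
step 15: T1 LOAD ⇒ load; ctr=9 reg=9
step 16: T1 CAS ⇒ ok; ctr=10 reg=9
step 17: T1 LOAD ⇒ load; ctr=10 reg=10
step 18: T1 CAS ⇒ ok; ctr=11 reg=10
Log disagrees first at step 9.

step = 9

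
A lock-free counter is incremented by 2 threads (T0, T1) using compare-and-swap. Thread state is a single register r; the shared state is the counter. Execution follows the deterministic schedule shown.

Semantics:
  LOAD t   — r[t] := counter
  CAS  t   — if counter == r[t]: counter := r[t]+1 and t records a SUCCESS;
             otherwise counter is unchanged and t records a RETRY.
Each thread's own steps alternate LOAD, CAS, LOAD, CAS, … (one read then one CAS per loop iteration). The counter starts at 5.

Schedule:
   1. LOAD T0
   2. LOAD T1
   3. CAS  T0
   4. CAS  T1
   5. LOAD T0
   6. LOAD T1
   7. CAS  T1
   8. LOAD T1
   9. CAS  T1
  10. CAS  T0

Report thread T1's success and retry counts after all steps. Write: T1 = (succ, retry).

T1 = (2, 1)

step 1: T0 LOAD ⇒ load; ctr=5 reg=5
step 2: T1 LOAD ⇒ load; ctr=5 reg=5
step 3: T0 CAS ⇒ ok; ctr=6 reg=5
step 4: T1 CAS ⇒ retry; ctr=6 reg=5
step 5: T0 LOAD ⇒ load; ctr=6 reg=6
step 6: T1 LOAD ⇒ load; ctr=6 reg=6
step 7: T1 CAS ⇒ ok; ctr=7 reg=6
step 8: T1 LOAD ⇒ load; ctr=7 reg=7
step 9: T1 CAS ⇒ ok; ctr=8 reg=7
step 10: T0 CAS ⇒ retry; ctr=8 reg=6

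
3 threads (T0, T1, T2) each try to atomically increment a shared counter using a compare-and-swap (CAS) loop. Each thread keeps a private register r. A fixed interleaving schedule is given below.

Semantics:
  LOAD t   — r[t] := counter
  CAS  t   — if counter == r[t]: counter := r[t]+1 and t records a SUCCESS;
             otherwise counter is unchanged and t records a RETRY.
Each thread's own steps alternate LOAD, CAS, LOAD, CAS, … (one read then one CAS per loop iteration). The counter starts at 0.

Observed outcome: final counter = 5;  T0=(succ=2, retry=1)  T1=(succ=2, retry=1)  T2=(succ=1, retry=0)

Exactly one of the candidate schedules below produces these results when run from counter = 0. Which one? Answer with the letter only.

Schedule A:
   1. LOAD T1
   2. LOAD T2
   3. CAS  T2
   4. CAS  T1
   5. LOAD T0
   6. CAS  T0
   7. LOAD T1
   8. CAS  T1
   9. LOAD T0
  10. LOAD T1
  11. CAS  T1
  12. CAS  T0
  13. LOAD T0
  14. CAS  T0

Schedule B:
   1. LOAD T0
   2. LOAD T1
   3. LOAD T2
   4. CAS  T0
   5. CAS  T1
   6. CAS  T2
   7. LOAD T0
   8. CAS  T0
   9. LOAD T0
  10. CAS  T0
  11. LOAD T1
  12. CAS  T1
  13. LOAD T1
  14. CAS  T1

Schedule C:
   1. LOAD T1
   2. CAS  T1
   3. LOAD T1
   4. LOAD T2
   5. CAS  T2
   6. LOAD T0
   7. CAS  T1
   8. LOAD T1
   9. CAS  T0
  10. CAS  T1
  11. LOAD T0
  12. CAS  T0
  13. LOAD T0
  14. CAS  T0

A

Simulating candidate A:
T1 LOAD — after: cnt=0, r=0 — load
T2 LOAD — after: cnt=0, r=0 — load
T2 CAS — after: cnt=1, r=0 — ok
T1 CAS — after: cnt=1, r=0 — retry
T0 LOAD — after: cnt=1, r=1 — load
T0 CAS — after: cnt=2, r=1 — ok
T1 LOAD — after: cnt=2, r=2 — load
T1 CAS — after: cnt=3, r=2 — ok
T0 LOAD — after: cnt=3, r=3 — load
T1 LOAD — after: cnt=3, r=3 — load
T1 CAS — after: cnt=4, r=3 — ok
T0 CAS — after: cnt=4, r=3 — retry
T0 LOAD — after: cnt=4, r=4 — load
T0 CAS — after: cnt=5, r=4 — ok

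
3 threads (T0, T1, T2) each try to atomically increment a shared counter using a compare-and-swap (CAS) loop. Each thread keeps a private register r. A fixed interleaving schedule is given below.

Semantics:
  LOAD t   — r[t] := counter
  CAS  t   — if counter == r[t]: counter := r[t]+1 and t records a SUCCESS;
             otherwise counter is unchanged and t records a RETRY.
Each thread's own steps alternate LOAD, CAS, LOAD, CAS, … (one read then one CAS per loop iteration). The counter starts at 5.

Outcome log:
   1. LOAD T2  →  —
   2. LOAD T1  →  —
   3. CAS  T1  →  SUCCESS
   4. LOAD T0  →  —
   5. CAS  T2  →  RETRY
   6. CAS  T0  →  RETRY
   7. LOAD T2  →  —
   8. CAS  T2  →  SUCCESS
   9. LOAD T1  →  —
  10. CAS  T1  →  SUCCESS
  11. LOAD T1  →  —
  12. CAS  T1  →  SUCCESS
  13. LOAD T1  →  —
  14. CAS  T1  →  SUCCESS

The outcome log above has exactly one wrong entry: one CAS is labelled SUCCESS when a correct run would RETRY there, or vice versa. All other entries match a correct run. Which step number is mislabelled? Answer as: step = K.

step = 6

Correct run:
T2 LOAD — after: cnt=5, r=5 — load
T1 LOAD — after: cnt=5, r=5 — load
T1 CAS — after: cnt=6, r=5 — ok
T0 LOAD — after: cnt=6, r=6 — load
T2 CAS — after: cnt=6, r=5 — retry
T0 CAS — after: cnt=7, r=6 — ok
T2 LOAD — after: cnt=7, r=7 — load
T2 CAS — after: cnt=8, r=7 — ok
T1 LOAD — after: cnt=8, r=8 — load
T1 CAS — after: cnt=9, r=8 — ok
T1 LOAD — after: cnt=9, r=9 — load
T1 CAS — after: cnt=10, r=9 — ok
T1 LOAD — after: cnt=10, r=10 — load
T1 CAS — after: cnt=11, r=10 — ok
Log disagrees first at step 6.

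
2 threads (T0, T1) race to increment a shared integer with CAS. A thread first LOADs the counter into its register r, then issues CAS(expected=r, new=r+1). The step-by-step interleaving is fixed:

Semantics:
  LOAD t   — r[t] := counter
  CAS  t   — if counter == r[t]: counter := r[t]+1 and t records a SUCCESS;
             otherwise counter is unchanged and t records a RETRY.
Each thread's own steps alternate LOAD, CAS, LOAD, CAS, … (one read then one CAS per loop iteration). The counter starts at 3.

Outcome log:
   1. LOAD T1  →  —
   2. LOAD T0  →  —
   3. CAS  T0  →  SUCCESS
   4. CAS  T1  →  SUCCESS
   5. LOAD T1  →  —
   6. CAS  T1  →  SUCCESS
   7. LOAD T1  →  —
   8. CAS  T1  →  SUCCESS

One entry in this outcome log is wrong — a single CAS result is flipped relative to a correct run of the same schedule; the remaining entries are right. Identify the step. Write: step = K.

step = 4

Re-executing:
T1 LOAD — after: cnt=3, r=3 — load
T0 LOAD — after: cnt=3, r=3 — load
T0 CAS — after: cnt=4, r=3 — ok
T1 CAS — after: cnt=4, r=3 — retry
T1 LOAD — after: cnt=4, r=4 — load
T1 CAS — after: cnt=5, r=4 — ok
T1 LOAD — after: cnt=5, r=5 — load
T1 CAS — after: cnt=6, r=5 — ok
Mismatch at 4.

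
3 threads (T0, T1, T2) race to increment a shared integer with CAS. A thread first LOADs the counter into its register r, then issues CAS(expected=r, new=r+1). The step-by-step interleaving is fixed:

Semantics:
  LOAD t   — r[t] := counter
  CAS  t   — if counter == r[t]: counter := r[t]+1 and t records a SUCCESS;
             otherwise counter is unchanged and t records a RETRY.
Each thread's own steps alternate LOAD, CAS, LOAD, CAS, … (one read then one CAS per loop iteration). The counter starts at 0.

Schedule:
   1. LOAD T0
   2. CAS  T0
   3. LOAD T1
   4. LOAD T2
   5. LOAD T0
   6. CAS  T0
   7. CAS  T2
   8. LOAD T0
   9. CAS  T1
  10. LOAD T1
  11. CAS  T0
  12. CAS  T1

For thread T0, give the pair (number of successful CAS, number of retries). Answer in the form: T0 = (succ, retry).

step 1: T0 LOAD ⇒ load; ctr=0 reg=0
step 2: T0 CAS ⇒ ok; ctr=1 reg=0
step 3: T1 LOAD ⇒ load; ctr=1 reg=1
step 4: T2 LOAD ⇒ load; ctr=1 reg=1
step 5: T0 LOAD ⇒ load; ctr=1 reg=1
step 6: T0 CAS ⇒ ok; ctr=2 reg=1
step 7: T2 CAS ⇒ retry; ctr=2 reg=1
step 8: T0 LOAD ⇒ load; ctr=2 reg=2
step 9: T1 CAS ⇒ retry; ctr=2 reg=1
step 10: T1 LOAD ⇒ load; ctr=2 reg=2
step 11: T0 CAS ⇒ ok; ctr=3 reg=2
step 12: T1 CAS ⇒ retry; ctr=3 reg=2

T0 = (3, 0)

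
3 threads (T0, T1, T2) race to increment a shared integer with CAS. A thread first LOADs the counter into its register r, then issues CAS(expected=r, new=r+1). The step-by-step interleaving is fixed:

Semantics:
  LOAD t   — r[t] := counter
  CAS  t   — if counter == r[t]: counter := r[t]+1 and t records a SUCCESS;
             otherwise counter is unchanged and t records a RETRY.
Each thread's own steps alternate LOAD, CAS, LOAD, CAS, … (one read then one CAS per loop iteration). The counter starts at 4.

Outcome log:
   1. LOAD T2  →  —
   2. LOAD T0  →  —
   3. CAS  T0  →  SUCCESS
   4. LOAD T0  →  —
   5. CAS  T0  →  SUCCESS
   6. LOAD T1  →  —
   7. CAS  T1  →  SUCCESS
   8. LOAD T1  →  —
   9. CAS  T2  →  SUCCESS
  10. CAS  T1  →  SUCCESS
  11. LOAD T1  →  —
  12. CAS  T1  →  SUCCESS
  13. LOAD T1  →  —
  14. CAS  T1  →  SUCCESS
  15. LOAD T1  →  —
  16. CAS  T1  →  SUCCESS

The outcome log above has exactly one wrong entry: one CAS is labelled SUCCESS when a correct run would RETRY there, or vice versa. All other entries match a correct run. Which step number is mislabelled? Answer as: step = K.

Re-executing:
T2 LOAD — after: cnt=4, r=4 — load
T0 LOAD — after: cnt=4, r=4 — load
T0 CAS — after: cnt=5, r=4 — ok
T0 LOAD — after: cnt=5, r=5 — load
T0 CAS — after: cnt=6, r=5 — ok
T1 LOAD — after: cnt=6, r=6 — load
T1 CAS — after: cnt=7, r=6 — ok
T1 LOAD — after: cnt=7, r=7 — load
T2 CAS — after: cnt=7, r=4 — retry
T1 CAS — after: cnt=8, r=7 — ok
T1 LOAD — after: cnt=8, r=8 — load
T1 CAS — after: cnt=9, r=8 — ok
T1 LOAD — after: cnt=9, r=9 — load
T1 CAS — after: cnt=10, r=9 — ok
T1 LOAD — after: cnt=10, r=10 — load
T1 CAS — after: cnt=11, r=10 — ok
Log disagrees first at step 9.

step = 9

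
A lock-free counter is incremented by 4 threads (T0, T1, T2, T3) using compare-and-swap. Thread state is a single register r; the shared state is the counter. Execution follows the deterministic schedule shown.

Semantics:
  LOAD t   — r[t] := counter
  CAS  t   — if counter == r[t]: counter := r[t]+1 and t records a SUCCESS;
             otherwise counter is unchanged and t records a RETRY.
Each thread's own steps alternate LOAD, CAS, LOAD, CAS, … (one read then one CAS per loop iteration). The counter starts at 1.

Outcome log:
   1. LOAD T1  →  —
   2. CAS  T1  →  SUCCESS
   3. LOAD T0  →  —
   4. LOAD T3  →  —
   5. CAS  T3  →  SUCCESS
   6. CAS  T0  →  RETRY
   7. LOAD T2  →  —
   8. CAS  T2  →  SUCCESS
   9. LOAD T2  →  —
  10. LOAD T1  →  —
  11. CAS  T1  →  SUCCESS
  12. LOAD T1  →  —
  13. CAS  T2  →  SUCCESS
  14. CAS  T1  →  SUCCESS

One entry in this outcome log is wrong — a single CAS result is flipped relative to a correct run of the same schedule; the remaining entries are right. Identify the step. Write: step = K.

Reference trace:
T1 LOAD — after: cnt=1, r=1 — load
T1 CAS — after: cnt=2, r=1 — ok
T0 LOAD — after: cnt=2, r=2 — load
T3 LOAD — after: cnt=2, r=2 — load
T3 CAS — after: cnt=3, r=2 — ok
T0 CAS — after: cnt=3, r=2 — retry
T2 LOAD — after: cnt=3, r=3 — load
T2 CAS — after: cnt=4, r=3 — ok
T2 LOAD — after: cnt=4, r=4 — load
T1 LOAD — after: cnt=4, r=4 — load
T1 CAS — after: cnt=5, r=4 — ok
T1 LOAD — after: cnt=5, r=5 — load
T2 CAS — after: cnt=5, r=4 — retry
T1 CAS — after: cnt=6, r=5 — ok
Mismatch at 13.

step = 13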